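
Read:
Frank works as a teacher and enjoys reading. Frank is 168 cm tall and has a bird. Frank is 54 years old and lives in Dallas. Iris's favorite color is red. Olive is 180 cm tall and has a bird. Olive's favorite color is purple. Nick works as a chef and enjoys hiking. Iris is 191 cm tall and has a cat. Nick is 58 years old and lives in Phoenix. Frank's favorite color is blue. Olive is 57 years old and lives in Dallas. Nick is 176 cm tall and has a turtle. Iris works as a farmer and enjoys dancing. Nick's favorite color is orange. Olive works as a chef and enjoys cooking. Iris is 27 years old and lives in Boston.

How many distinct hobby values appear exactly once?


Unique hobby values: 4

4


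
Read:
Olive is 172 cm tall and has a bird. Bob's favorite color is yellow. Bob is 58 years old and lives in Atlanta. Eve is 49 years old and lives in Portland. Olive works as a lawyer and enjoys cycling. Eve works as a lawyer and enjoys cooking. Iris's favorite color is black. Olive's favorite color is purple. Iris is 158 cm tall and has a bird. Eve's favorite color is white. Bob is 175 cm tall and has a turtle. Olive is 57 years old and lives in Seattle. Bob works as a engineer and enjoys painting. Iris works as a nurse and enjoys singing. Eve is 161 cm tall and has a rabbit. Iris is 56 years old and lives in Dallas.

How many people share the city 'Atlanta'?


Count: 1

1


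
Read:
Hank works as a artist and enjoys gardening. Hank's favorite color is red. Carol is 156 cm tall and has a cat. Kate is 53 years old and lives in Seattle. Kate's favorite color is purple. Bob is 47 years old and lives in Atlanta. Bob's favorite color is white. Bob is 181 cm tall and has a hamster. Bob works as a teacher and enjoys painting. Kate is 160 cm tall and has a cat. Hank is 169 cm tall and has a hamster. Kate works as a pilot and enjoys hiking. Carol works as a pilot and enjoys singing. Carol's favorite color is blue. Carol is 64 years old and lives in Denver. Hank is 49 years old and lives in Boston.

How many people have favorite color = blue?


Count: 1

1


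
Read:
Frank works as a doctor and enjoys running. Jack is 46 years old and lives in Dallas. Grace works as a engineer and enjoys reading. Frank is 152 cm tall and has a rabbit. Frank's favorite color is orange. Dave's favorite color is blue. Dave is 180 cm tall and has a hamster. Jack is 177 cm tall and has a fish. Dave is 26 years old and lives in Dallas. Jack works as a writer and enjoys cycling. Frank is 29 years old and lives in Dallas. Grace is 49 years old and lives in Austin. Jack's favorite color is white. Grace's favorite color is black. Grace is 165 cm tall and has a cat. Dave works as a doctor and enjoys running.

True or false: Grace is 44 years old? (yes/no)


Grace is actually 49. no

no


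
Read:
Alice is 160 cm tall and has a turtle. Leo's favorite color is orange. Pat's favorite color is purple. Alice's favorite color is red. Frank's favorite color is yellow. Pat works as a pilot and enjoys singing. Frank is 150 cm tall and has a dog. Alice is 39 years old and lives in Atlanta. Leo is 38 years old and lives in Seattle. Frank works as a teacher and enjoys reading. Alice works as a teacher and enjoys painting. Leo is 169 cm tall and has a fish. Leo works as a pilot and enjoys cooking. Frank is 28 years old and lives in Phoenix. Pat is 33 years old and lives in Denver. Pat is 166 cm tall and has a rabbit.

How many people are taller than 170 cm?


Taller than 170: 0

0


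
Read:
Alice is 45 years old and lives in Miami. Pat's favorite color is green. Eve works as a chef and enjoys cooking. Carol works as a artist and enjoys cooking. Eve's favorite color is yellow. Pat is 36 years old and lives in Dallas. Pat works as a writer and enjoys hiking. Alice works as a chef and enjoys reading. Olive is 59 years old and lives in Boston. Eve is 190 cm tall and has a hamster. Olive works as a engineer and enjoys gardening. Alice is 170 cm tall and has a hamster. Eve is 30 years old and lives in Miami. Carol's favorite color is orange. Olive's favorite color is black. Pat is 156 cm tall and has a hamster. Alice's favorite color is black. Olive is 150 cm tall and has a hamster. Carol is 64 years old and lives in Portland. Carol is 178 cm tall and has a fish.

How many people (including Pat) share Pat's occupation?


Pat is a writer. Count = 1

1


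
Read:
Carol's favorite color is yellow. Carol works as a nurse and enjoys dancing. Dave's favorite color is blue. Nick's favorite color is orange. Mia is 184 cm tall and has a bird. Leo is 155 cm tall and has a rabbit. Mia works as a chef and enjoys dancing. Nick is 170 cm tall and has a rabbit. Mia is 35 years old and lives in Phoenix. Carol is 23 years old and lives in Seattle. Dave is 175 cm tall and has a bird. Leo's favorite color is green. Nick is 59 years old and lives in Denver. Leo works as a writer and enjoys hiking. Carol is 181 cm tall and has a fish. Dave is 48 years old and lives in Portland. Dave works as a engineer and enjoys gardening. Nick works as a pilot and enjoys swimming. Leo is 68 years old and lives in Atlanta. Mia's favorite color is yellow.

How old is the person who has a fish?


Person with fish is Carol, age 23

23


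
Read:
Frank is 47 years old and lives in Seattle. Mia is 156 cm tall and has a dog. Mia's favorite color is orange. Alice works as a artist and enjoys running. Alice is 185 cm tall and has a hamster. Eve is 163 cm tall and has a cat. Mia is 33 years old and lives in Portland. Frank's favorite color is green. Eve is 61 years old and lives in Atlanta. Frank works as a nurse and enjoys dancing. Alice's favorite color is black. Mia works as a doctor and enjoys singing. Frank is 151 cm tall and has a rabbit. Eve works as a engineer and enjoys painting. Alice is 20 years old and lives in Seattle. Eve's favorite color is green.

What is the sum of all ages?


33+47+20+61 = 161

161


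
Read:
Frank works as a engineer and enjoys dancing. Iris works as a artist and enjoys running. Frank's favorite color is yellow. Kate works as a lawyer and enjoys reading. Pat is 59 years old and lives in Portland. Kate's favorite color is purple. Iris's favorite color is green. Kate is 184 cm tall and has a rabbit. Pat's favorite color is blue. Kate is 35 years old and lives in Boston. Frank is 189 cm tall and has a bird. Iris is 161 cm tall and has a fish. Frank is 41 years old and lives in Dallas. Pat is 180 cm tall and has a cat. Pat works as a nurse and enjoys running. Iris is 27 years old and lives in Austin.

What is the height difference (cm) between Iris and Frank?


|161 - 189| = 28

28


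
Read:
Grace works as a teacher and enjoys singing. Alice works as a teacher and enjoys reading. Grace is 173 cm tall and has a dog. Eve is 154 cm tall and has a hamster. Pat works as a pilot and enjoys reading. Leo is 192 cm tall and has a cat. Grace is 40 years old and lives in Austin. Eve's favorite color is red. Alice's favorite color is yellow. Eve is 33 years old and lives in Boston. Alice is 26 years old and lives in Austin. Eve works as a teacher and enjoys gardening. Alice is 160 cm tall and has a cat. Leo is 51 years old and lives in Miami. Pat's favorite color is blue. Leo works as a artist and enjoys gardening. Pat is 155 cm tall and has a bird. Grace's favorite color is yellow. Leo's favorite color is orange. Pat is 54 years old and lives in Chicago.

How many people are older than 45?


Filter: 2

2


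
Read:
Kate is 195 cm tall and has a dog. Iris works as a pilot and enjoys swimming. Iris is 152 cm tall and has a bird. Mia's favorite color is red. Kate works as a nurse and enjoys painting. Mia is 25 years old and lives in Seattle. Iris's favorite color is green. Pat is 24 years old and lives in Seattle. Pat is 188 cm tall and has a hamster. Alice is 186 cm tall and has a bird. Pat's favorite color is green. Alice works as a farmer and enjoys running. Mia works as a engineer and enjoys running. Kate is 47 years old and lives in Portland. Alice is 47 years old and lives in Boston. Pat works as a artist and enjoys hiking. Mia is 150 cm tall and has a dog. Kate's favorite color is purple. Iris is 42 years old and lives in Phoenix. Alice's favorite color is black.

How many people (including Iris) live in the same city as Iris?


Iris lives in Phoenix. Count = 1

1


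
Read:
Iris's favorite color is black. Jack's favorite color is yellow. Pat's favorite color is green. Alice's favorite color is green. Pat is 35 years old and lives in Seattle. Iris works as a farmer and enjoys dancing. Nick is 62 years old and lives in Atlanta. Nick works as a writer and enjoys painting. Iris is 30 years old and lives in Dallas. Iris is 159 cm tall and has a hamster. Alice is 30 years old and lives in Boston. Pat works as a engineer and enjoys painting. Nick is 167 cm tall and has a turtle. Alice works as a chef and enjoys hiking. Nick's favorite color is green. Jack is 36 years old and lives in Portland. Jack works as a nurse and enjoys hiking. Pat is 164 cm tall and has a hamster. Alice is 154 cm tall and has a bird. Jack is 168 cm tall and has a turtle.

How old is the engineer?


The engineer is Pat, age 35

35


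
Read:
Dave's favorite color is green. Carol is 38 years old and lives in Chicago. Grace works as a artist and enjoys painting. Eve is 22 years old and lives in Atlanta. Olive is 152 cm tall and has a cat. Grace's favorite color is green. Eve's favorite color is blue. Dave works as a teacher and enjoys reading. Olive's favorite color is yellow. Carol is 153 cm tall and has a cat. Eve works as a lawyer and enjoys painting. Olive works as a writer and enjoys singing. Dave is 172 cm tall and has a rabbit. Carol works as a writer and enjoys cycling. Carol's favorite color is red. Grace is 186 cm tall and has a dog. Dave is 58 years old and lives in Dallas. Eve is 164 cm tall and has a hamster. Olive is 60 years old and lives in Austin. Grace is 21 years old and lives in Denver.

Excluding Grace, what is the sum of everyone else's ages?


Sum (excluding Grace): 178

178


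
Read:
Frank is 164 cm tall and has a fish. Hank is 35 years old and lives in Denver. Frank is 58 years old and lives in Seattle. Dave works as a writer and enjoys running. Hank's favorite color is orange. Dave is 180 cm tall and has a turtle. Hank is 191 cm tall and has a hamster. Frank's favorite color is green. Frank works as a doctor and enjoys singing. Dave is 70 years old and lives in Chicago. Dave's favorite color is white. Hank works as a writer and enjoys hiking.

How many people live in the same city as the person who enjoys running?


Person with hobby running is Dave, city Chicago. Count = 1

1


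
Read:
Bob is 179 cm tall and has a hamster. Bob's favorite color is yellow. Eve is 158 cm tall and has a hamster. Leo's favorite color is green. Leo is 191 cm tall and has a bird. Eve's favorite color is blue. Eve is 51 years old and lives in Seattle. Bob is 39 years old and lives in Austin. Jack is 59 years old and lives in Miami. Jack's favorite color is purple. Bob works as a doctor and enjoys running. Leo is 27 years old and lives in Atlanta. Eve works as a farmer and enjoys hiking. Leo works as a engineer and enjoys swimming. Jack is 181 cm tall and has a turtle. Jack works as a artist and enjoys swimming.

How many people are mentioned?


People: Leo, Jack, Bob, Eve. Count = 4

4


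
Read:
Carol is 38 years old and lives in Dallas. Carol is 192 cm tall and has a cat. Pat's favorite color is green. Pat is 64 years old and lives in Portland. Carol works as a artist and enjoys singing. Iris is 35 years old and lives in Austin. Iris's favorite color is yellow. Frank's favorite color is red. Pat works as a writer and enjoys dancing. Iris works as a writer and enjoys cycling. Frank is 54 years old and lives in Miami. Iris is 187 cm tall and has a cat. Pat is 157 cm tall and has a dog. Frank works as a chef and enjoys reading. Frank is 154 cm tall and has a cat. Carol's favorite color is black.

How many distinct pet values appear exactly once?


Unique pet values: 1

1


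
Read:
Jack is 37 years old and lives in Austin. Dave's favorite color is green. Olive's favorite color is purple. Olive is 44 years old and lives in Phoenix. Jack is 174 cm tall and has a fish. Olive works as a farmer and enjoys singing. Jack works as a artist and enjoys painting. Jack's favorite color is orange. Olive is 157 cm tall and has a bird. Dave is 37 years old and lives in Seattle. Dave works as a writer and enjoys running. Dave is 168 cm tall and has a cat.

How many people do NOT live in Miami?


Not in Miami: 3

3


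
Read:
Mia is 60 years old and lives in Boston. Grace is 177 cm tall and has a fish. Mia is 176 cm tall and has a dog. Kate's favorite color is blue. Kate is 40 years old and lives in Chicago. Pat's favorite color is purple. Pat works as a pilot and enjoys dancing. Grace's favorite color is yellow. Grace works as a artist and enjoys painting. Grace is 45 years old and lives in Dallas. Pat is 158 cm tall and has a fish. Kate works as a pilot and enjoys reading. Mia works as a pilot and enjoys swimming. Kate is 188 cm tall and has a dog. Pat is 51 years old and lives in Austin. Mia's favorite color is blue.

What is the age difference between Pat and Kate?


|51 - 40| = 11

11


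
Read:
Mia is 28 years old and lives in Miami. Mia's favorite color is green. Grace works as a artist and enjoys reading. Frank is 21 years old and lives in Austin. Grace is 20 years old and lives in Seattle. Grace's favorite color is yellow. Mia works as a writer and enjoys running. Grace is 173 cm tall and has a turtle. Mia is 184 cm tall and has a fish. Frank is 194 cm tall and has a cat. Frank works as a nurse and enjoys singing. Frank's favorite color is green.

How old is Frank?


Frank is 21 years old

21


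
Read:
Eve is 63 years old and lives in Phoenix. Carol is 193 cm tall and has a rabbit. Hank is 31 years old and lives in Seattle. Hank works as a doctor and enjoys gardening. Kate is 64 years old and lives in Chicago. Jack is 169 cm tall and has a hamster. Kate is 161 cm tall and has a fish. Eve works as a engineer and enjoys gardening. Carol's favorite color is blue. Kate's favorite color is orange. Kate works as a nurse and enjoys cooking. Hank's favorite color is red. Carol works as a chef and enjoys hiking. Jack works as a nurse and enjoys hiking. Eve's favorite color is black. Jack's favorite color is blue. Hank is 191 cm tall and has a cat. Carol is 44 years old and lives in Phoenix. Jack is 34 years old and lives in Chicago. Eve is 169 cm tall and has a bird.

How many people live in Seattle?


Count in Seattle: 1

1


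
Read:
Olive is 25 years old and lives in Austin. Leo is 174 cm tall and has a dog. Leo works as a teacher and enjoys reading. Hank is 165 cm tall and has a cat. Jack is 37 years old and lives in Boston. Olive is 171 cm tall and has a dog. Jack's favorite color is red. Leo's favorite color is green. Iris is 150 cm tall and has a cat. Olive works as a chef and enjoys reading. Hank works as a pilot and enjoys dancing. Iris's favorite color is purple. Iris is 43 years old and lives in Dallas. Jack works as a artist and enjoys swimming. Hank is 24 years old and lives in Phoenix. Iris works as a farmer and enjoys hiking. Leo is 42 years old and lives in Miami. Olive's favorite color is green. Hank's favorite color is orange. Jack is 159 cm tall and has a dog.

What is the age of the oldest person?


Oldest: Iris at 43

43


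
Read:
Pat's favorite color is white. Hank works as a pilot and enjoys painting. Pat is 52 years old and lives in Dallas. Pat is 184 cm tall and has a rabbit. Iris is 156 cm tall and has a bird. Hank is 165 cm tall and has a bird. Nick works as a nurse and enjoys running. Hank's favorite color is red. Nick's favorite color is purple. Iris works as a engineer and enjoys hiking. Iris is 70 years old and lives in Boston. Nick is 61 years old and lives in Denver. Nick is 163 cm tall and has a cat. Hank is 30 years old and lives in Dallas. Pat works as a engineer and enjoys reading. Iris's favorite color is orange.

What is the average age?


Sum=213, n=4, avg=53.25

53.25


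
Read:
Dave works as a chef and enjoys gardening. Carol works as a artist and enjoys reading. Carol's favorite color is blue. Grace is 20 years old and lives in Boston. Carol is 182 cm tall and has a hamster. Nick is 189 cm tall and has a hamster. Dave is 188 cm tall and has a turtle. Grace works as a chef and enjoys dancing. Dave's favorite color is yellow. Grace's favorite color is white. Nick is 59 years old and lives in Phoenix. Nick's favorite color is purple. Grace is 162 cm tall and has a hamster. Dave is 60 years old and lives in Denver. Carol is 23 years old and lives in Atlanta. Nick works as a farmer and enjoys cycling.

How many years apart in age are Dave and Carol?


60 vs 23, diff = 37

37


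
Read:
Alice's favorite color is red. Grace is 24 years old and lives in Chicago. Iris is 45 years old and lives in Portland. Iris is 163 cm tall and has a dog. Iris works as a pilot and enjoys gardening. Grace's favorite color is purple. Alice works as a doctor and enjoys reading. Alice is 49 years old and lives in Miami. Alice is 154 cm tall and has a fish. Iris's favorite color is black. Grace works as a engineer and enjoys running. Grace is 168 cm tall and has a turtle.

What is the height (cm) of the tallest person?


Tallest: Grace at 168 cm

168


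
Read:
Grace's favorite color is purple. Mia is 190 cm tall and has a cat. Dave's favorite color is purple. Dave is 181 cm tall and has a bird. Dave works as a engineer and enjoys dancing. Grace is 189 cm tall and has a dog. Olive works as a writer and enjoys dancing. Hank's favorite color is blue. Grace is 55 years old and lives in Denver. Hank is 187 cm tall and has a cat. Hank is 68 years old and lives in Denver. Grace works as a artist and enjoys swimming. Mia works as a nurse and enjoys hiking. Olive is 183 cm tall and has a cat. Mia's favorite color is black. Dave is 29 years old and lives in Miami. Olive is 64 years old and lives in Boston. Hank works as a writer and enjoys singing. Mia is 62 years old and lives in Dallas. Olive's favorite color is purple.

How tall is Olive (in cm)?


Olive is 183 cm tall

183


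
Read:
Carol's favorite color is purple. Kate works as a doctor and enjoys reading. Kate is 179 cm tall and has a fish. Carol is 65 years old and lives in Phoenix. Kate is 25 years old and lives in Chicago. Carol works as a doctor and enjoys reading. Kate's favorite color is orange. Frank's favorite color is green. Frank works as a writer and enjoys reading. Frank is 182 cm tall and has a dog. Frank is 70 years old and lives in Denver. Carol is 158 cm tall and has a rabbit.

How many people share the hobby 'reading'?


Count: 3

3


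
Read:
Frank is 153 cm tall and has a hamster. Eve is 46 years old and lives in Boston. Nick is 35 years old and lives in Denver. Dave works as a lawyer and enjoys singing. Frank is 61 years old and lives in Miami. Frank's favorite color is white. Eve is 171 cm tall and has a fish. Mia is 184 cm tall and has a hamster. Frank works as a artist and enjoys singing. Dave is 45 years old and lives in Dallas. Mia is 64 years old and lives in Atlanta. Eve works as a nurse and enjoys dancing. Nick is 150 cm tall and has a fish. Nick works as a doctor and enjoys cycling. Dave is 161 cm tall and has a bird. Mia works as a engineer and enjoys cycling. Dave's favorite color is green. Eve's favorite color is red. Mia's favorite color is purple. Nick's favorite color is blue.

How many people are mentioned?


People: Eve, Nick, Mia, Dave, Frank. Count = 5

5


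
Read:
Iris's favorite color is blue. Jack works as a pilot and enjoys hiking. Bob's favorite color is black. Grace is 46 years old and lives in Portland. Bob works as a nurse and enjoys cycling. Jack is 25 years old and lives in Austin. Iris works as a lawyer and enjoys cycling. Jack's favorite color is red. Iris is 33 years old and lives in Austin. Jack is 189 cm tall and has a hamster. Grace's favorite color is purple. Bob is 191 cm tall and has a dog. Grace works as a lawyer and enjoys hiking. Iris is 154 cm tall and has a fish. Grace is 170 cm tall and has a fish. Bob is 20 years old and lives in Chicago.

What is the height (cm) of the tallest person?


Tallest: Bob at 191 cm

191


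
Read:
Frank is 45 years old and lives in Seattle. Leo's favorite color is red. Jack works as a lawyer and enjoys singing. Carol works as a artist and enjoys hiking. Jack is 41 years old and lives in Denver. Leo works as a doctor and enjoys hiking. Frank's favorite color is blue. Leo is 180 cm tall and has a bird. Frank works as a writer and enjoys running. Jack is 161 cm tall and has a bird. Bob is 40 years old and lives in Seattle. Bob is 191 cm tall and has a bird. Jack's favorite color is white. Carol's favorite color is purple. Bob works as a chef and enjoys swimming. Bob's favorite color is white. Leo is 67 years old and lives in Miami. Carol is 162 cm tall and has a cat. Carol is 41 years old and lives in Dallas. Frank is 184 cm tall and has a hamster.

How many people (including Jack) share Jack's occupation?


Jack is a lawyer. Count = 1

1


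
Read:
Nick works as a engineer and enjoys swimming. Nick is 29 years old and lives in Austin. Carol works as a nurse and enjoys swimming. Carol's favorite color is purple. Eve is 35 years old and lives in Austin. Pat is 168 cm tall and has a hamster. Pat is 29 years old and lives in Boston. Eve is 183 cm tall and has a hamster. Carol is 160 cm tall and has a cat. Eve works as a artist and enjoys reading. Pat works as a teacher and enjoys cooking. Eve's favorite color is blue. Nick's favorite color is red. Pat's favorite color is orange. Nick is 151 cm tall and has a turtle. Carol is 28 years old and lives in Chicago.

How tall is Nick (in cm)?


Nick is 151 cm tall

151


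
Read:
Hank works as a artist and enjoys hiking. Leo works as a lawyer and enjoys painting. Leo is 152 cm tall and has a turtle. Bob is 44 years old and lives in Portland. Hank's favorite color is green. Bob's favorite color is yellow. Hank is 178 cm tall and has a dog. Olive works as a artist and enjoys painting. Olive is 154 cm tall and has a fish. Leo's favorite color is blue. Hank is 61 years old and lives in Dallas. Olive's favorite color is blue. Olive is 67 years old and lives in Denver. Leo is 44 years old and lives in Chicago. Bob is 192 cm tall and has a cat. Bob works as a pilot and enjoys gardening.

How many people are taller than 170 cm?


Taller than 170: 2

2


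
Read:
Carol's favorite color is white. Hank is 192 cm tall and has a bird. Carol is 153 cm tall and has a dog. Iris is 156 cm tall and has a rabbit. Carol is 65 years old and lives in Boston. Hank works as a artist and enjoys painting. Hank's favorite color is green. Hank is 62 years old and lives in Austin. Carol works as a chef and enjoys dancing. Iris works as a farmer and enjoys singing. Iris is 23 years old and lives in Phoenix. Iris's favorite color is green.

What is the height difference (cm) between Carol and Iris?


|153 - 156| = 3

3


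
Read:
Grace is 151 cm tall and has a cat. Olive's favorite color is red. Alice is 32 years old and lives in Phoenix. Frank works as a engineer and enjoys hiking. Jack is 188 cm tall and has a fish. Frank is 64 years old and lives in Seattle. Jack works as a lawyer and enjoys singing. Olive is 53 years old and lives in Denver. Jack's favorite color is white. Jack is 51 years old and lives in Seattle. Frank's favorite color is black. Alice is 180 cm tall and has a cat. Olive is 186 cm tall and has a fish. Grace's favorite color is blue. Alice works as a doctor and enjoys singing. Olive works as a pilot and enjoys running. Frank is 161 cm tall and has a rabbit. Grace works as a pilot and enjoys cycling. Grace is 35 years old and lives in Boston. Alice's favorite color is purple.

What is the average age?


Sum=235, n=5, avg=47

47


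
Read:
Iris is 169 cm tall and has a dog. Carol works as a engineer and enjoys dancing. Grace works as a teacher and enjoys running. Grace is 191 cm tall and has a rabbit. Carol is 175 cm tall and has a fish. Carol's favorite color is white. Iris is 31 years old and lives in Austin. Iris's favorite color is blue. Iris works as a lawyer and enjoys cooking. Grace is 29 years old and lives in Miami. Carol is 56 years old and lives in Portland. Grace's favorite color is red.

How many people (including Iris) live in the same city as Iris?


Iris lives in Austin. Count = 1

1


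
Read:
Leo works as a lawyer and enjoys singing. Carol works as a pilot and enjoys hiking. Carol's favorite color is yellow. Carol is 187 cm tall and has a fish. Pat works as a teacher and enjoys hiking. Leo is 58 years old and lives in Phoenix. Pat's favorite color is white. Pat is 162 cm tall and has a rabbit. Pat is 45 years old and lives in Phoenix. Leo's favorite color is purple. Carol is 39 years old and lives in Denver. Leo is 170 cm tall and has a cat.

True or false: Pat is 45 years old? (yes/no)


Pat is actually 45. yes

yes


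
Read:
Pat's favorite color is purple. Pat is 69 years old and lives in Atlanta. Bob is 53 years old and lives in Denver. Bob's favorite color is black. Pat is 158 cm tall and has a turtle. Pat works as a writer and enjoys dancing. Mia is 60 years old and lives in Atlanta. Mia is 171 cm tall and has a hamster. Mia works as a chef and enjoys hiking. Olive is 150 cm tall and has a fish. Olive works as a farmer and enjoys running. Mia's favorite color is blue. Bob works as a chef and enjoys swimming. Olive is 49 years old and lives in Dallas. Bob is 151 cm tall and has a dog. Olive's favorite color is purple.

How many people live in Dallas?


Count in Dallas: 1

1


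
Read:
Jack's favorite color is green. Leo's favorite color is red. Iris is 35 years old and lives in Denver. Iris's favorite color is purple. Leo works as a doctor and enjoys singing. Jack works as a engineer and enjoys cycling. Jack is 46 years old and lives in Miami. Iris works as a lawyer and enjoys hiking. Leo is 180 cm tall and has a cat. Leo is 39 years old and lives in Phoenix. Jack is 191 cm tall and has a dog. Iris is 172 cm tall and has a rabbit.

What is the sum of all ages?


39+46+35 = 120

120


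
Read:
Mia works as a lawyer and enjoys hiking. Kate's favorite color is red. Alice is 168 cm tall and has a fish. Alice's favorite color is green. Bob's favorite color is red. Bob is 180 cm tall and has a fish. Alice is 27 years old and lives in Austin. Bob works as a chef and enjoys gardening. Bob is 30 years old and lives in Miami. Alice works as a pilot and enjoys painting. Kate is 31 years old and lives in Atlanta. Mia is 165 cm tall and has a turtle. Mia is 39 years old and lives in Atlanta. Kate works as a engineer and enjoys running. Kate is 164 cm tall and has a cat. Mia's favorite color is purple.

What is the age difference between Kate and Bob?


|31 - 30| = 1

1


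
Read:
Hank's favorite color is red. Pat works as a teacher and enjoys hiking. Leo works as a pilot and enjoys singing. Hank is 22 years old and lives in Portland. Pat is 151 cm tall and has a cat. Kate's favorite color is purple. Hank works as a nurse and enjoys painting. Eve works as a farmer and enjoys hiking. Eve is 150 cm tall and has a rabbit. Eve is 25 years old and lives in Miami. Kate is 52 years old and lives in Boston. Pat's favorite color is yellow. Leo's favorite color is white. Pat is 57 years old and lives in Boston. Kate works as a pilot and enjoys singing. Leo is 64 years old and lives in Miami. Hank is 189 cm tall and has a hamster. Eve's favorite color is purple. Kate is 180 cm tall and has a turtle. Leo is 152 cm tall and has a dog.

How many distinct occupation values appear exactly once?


Unique occupation values: 3

3


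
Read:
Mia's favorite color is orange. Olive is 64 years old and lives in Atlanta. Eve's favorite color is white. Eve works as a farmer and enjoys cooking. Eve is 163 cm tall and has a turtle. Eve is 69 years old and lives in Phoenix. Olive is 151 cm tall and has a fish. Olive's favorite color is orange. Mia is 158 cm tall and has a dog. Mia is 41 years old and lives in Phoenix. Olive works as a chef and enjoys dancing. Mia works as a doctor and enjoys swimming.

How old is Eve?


Eve is 69 years old

69


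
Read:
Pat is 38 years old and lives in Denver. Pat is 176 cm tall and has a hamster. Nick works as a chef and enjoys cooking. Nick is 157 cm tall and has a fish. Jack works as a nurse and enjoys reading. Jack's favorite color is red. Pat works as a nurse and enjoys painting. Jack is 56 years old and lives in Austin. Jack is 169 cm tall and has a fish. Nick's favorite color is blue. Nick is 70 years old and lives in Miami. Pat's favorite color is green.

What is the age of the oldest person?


Oldest: Nick at 70

70


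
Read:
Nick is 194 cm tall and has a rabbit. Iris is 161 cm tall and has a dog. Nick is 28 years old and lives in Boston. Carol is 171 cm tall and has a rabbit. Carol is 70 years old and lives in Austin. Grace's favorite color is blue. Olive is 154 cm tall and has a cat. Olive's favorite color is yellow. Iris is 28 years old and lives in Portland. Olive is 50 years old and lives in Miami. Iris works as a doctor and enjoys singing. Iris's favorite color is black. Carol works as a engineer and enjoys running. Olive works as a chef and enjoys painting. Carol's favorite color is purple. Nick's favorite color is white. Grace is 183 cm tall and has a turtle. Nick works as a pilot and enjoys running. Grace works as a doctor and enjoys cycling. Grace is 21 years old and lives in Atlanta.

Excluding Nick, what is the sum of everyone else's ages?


Sum (excluding Nick): 169

169


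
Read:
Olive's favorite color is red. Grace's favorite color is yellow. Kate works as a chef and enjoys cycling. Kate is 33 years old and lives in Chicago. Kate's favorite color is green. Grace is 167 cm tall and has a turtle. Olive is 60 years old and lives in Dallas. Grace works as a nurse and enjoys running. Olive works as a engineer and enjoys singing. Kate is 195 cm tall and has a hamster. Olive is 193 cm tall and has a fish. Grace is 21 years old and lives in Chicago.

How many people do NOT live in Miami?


Not in Miami: 3

3


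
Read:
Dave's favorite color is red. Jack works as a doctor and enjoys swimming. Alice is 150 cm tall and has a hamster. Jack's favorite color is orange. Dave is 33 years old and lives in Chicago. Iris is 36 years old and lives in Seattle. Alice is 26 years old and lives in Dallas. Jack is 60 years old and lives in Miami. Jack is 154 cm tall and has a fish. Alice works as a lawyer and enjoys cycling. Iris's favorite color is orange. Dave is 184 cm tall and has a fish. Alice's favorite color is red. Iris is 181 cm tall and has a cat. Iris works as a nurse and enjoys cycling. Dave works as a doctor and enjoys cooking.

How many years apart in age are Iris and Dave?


36 vs 33, diff = 3

3


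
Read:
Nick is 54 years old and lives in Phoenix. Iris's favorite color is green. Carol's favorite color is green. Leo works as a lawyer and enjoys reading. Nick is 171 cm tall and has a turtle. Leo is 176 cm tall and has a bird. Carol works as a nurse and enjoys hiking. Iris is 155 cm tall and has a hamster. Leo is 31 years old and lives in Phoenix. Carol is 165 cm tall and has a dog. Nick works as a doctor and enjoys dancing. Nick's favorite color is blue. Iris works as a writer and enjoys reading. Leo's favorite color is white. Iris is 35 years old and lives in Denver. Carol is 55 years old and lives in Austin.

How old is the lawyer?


The lawyer is Leo, age 31

31


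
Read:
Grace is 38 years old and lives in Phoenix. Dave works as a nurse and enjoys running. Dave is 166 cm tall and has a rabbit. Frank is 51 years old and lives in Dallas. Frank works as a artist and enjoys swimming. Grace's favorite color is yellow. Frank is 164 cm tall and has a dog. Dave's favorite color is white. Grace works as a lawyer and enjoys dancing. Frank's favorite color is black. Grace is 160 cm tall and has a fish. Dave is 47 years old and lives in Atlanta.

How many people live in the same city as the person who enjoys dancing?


Person with hobby dancing is Grace, city Phoenix. Count = 1

1


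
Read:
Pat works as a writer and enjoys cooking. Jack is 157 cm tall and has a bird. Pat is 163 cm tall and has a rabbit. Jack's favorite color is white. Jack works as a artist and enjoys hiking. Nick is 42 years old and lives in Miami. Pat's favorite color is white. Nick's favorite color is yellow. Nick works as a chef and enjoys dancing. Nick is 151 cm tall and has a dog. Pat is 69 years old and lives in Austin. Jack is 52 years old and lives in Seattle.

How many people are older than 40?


Filter: 3

3


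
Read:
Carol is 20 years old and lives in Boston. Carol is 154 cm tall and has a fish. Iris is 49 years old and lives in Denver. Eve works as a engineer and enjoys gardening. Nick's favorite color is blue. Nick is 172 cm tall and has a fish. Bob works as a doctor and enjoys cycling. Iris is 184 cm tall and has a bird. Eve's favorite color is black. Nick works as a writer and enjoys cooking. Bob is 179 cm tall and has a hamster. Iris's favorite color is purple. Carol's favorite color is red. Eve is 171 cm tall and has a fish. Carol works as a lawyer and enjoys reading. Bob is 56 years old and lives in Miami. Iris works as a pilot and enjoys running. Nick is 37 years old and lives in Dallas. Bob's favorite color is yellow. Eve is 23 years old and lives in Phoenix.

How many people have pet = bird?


Count: 1

1


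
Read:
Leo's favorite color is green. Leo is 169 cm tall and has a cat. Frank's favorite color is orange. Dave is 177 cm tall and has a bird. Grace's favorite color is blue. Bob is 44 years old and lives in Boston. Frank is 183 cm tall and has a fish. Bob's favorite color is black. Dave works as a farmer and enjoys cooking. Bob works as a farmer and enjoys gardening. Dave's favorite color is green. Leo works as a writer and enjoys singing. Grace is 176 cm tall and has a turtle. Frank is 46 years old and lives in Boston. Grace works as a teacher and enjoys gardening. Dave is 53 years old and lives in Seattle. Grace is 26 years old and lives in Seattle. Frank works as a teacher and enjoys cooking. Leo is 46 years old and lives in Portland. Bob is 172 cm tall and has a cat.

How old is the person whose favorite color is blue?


Person with favorite color=blue is Grace, age 26

26


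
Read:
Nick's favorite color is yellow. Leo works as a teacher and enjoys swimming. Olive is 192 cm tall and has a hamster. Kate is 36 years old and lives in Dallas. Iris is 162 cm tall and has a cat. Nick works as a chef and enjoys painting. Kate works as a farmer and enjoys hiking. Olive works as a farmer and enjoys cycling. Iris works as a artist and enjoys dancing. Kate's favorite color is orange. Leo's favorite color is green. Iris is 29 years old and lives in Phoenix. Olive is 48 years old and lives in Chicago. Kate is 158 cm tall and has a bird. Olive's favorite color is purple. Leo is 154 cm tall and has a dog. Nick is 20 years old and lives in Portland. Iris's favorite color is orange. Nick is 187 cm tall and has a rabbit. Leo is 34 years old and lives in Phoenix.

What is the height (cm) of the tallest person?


Tallest: Olive at 192 cm

192


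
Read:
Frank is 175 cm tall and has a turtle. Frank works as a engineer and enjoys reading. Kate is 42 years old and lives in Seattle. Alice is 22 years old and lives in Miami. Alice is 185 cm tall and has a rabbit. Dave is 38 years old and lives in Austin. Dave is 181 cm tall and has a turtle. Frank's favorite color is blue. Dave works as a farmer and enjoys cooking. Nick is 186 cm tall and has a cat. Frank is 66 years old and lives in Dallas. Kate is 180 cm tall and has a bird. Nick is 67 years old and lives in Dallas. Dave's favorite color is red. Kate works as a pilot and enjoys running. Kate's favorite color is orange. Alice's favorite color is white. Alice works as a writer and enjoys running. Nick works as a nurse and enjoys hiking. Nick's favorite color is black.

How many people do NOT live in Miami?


Not in Miami: 4

4


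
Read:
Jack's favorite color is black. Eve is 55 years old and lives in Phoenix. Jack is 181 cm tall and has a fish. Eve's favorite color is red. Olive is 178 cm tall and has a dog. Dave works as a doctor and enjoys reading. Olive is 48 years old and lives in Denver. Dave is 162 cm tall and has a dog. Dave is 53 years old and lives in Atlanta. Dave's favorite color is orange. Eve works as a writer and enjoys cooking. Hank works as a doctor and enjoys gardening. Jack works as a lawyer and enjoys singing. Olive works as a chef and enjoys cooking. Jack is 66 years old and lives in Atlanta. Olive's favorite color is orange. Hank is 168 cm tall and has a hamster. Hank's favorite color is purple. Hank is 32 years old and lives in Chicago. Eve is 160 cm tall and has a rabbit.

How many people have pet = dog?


Count: 2

2


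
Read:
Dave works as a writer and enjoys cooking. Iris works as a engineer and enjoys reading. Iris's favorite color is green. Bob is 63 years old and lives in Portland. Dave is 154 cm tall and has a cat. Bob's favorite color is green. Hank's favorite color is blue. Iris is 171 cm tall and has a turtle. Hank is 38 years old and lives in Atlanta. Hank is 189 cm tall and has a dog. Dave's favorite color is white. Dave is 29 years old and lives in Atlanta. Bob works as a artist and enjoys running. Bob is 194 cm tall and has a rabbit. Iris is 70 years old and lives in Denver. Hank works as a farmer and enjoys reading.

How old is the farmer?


The farmer is Hank, age 38

38


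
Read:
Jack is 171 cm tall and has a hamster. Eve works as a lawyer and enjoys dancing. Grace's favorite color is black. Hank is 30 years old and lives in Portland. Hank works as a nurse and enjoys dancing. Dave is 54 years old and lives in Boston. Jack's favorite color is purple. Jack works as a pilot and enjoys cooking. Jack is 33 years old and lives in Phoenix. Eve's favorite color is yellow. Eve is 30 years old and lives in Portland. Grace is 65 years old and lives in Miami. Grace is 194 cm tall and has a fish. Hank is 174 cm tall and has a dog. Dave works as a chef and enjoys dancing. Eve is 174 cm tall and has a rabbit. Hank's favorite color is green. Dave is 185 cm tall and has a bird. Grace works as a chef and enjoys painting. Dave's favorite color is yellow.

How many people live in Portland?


Count in Portland: 2

2


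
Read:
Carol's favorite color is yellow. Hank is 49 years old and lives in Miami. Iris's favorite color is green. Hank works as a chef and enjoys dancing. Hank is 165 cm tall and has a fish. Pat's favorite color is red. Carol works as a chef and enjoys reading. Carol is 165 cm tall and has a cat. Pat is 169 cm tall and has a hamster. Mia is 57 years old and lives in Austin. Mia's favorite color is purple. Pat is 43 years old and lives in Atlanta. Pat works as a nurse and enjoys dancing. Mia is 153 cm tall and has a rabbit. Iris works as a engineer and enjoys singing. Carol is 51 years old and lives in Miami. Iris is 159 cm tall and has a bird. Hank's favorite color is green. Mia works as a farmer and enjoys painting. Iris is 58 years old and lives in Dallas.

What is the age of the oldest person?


Oldest: Iris at 58

58


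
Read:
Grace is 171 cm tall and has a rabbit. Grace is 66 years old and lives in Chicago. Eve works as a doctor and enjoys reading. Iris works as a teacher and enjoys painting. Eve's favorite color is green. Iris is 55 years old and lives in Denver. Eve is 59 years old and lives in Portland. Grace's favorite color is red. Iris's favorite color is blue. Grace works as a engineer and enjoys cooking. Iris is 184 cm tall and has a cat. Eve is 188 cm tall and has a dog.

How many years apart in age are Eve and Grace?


59 vs 66, diff = 7

7


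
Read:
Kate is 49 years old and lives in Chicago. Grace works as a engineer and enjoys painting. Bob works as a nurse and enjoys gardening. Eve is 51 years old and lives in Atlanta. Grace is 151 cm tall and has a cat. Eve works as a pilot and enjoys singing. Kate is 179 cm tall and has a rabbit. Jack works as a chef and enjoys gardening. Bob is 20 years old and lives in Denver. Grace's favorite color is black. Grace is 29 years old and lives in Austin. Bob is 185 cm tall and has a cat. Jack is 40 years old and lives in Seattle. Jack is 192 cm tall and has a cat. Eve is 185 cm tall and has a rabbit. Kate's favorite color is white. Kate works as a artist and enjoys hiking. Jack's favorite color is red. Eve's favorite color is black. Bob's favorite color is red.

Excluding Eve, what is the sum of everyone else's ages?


Sum (excluding Eve): 138

138
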